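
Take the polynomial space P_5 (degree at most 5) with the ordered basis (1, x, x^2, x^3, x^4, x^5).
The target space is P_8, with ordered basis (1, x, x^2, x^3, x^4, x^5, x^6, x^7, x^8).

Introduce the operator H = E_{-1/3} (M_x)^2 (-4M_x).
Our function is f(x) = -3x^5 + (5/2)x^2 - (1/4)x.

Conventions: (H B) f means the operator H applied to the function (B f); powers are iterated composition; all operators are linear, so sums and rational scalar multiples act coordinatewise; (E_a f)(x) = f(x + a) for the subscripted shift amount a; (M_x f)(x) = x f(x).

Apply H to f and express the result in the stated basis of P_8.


M_x f = -3x^6 + (5/2)x^3 - (1/4)x^2
(-4M_x) f = 12x^6 - 10x^3 + x^2
M_x (-4M_x) f = 12x^7 - 10x^4 + x^3
M_x M_x (-4M_x) f = 12x^8 - 10x^5 + x^4
E_{-1/3} (M_x)^2 (-4M_x) f = 12x^8 - 32x^7 + (112/3)x^6 - (314/9)x^5 + (757/27)x^4 - (1232/81)x^3 + (1174/243)x^2 - (590/729)x + 121/2187

the result is g(x) = 12x^8 - 32x^7 + (112/3)x^6 - (314/9)x^5 + (757/27)x^4 - (1232/81)x^3 + (1174/243)x^2 - (590/729)x + 121/2187


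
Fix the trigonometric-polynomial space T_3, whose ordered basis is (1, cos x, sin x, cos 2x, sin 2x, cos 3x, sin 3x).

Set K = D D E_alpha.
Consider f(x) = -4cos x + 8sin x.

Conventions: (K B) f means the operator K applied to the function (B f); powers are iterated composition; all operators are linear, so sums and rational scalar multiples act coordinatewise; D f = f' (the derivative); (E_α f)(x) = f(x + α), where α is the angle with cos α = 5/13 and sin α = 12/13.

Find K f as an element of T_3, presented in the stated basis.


the image equals g(x) = -(76/13)cos x - (88/13)sin x

E_alpha f = (76/13)cos x + (88/13)sin x
D E_alpha f = (88/13)cos x - (76/13)sin x
D D E_alpha f = -(76/13)cos x - (88/13)sin x


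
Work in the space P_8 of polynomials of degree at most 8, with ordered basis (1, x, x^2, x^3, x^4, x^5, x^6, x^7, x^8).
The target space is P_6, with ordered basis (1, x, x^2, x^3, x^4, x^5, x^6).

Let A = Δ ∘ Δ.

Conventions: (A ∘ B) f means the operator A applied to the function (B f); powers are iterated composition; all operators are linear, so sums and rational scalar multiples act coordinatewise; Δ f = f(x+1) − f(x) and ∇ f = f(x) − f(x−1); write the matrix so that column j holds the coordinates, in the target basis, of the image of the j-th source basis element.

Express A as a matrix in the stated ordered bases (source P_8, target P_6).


image of 1: 0
image of x: 0
image of x^2: 2
image of x^3: 6x + 6
image of x^4: 12x^2 + 24x + 14
image of x^5: 20x^3 + 60x^2 + 70x + 30
image of x^6: 30x^4 + 120x^3 + 210x^2 + 180x + 62
image of x^7: 42x^5 + 210x^4 + 490x^3 + 630x^2 + 434x + 126
image of x^8: 56x^6 + 336x^5 + 980x^4 + 1680x^3 + 1736x^2 + 1008x + 254
each image's coordinates form column j of the matrix

the matrix is [[0, 0, 2, 6, 14, 30, 62, 126, 254]; [0, 0, 0, 6, 24, 70, 180, 434, 1008]; [0, 0, 0, 0, 12, 60, 210, 630, 1736]; [0, 0, 0, 0, 0, 20, 120, 490, 1680]; [0, 0, 0, 0, 0, 0, 30, 210, 980]; [0, 0, 0, 0, 0, 0, 0, 42, 336]; [0, 0, 0, 0, 0, 0, 0, 0, 56]] (rows listed top to bottom)


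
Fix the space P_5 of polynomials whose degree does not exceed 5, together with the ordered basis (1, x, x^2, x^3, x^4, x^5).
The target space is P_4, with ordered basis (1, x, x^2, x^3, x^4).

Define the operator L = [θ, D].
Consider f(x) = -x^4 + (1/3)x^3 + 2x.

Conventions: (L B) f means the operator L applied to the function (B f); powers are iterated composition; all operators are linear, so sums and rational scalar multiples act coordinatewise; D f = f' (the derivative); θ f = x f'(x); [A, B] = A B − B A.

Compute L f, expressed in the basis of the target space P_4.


the image equals g(x) = 4x^3 - x^2 - 2

D f = -4x^3 + x^2 + 2
θ D f = -12x^3 + 2x^2
θ f = -4x^4 + x^3 + 2x
D θ f = -16x^3 + 3x^2 + 2
[θ, D] f = 4x^3 - x^2 - 2


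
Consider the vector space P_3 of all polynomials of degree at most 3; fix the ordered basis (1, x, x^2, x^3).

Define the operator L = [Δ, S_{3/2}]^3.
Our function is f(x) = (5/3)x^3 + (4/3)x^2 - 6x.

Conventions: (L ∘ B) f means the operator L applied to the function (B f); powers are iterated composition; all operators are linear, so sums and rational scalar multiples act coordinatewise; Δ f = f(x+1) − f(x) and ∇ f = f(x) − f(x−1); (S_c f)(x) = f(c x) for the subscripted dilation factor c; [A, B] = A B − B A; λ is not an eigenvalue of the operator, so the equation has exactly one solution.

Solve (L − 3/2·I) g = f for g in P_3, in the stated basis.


g(x) = -(10/9)x^3 - (8/9)x^2 + 4x - 15/8

write g with unknown coordinates in the stated basis and equate coefficients in (L − 3/2·I) g = f
solving from the highest basis element down gives g = -(10/9)x^3 - (8/9)x^2 + 4x - 15/8
check: L g = -45/16
so L g − 3/2·g = (5/3)x^3 + (4/3)x^2 - 6x = f ✓


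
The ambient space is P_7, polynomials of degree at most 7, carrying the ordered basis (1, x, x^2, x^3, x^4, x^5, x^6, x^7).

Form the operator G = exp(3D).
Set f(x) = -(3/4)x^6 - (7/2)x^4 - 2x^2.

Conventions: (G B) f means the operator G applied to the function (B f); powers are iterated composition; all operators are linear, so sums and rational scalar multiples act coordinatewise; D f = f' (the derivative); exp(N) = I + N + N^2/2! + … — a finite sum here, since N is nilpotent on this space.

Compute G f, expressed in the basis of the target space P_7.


order-1 term: -(27/2)x^5 - 42x^3 - 12x
order-2 term: -(405/4)x^4 - 189x^2 - 18
order-3 term: -405x^3 - 378x
order-4 term: -(3645/4)x^2 - 567/2
order-5 term: -(2187/2)x
order-6 term: -2187/4
the series for exp(3D) f terminates at order 6
exp(3D) f = -(3/4)x^6 - (27/2)x^5 - (419/4)x^4 - 447x^3 - (4409/4)x^2 - (2967/2)x - 3393/4

the image equals g(x) = -(3/4)x^6 - (27/2)x^5 - (419/4)x^4 - 447x^3 - (4409/4)x^2 - (2967/2)x - 3393/4


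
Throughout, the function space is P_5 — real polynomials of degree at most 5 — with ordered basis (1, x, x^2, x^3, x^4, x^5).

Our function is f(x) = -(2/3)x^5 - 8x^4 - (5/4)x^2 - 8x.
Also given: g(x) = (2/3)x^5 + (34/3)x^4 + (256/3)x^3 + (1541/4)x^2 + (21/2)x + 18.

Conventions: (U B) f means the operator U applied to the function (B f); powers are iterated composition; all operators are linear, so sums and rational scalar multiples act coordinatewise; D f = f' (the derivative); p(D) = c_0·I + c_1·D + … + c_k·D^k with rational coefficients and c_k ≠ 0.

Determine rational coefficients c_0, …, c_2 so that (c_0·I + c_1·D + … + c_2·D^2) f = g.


D^0 f = -(2/3)x^5 - 8x^4 - (5/4)x^2 - 8x
D^1 f = -(10/3)x^4 - 32x^3 - (5/2)x - 8
D^2 f = -(40/3)x^3 - 96x^2 - 5/2
matching coefficients of g against c_0 f + c_1 Df + … from the top degree down determines the c_i
solution: c_0 = -1, c_1 = -1, c_2 = -4

c_0 = -1, c_1 = -1, c_2 = -4


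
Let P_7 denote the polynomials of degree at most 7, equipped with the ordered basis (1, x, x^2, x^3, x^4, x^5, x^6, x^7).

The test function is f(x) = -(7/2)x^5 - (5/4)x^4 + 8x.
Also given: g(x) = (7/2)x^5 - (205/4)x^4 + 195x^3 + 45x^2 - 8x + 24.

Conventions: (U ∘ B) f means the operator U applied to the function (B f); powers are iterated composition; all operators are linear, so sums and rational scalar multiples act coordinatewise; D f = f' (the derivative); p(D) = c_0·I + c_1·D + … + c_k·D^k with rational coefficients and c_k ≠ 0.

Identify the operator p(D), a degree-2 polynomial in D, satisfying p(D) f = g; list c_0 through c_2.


D^0 f = -(7/2)x^5 - (5/4)x^4 + 8x
D^1 f = -(35/2)x^4 - 5x^3 + 8
D^2 f = -70x^3 - 15x^2
matching coefficients of g against c_0 f + c_1 Df + … from the top degree down determines the c_i
solution: c_0 = -1, c_1 = 3, c_2 = -3

p(D) = -I + 3·D − 3·D^2, i.e. c_0 = -1, c_1 = 3, c_2 = -3


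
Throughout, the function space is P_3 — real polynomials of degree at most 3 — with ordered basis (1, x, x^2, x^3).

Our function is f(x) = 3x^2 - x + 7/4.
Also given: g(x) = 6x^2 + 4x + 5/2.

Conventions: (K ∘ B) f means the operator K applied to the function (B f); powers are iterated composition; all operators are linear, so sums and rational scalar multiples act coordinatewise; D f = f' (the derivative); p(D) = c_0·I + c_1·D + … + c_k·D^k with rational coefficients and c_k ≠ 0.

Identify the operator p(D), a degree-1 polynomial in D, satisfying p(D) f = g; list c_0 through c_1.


D^0 f = 3x^2 - x + 7/4
D^1 f = 6x - 1
matching coefficients of g against c_0 f + c_1 Df + … from the top degree down determines the c_i
solution: c_0 = 2, c_1 = 1

p(D) = 2·I + D, i.e. c_0 = 2, c_1 = 1


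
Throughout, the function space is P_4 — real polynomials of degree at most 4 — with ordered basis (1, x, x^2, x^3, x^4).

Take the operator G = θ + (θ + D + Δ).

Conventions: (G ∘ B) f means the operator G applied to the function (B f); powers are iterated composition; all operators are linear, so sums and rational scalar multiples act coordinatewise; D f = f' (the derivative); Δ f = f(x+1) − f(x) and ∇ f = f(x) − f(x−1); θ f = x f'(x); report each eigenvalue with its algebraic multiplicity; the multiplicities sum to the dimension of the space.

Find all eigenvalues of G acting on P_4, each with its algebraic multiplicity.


λ = 0 (multiplicity 1), λ = 2 (multiplicity 1), λ = 4 (multiplicity 1), λ = 6 (multiplicity 1), λ = 8 (multiplicity 1)

image of 1: 0
image of x: 2x + 2
image of x^2: 4x^2 + 4x + 1
image of x^3: 6x^3 + 6x^2 + 3x + 1
image of x^4: 8x^4 + 8x^3 + 6x^2 + 4x + 1
the matrix is upper triangular; its diagonal is (0, 2, 4, 6, 8)
for a triangular matrix the eigenvalues are the diagonal entries, with algebraic multiplicity their repetition count


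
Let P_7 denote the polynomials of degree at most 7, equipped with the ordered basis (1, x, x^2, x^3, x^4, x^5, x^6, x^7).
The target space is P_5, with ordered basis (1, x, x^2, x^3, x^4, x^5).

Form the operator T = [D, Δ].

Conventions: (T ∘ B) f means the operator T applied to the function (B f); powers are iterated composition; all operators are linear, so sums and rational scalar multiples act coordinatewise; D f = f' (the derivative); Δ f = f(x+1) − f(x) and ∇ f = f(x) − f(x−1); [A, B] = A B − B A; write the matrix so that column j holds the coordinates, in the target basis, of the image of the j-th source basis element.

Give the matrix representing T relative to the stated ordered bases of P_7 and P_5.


image of 1: 0
image of x: 0
image of x^2: 0
image of x^3: 0
image of x^4: 0
image of x^5: 0
image of x^6: 0
image of x^7: 0
each image's coordinates form column j of the matrix

the matrix is [[0, 0, 0, 0, 0, 0, 0, 0]; [0, 0, 0, 0, 0, 0, 0, 0]; [0, 0, 0, 0, 0, 0, 0, 0]; [0, 0, 0, 0, 0, 0, 0, 0]; [0, 0, 0, 0, 0, 0, 0, 0]; [0, 0, 0, 0, 0, 0, 0, 0]] (rows listed top to bottom)


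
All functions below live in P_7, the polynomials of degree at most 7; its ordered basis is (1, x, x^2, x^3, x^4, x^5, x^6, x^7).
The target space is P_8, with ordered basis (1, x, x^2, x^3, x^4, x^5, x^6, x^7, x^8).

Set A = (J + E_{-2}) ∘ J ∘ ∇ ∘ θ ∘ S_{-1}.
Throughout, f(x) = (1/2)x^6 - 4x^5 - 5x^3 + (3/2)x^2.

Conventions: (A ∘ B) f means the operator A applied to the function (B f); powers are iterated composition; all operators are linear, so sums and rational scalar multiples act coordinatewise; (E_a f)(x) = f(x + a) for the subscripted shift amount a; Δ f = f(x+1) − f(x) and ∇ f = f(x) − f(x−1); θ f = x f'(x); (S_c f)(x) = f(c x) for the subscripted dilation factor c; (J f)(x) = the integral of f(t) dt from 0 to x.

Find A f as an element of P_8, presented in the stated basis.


S_{-1} f = (1/2)x^6 + 4x^5 + 5x^3 + (3/2)x^2
θ S_{-1} f = 3x^6 + 20x^5 + 15x^3 + 3x^2
∇ θ S_{-1} f = 18x^5 + 55x^4 - 140x^3 + 200x^2 - 121x + 29
J (∇ ∘ θ) S_{-1} f = 3x^6 + 11x^5 - 35x^4 + (200/3)x^3 - (121/2)x^2 + 29x
J J (∇ ∘ θ) S_{-1} f = (3/7)x^7 + (11/6)x^6 - 7x^5 + (50/3)x^4 - (121/6)x^3 + (29/2)x^2
E_{-2} J (∇ ∘ θ) S_{-1} f = 3x^6 - 25x^5 + 35x^4 + (920/3)x^3 - (2921/2)x^2 + 2495x - 4660/3
(J + E_{-2}) J (∇ ∘ θ) S_{-1} f = (3/7)x^7 + (29/6)x^6 - 32x^5 + (155/3)x^4 + (573/2)x^3 - 1446x^2 + 2495x - 4660/3

the result is g(x) = (3/7)x^7 + (29/6)x^6 - 32x^5 + (155/3)x^4 + (573/2)x^3 - 1446x^2 + 2495x - 4660/3


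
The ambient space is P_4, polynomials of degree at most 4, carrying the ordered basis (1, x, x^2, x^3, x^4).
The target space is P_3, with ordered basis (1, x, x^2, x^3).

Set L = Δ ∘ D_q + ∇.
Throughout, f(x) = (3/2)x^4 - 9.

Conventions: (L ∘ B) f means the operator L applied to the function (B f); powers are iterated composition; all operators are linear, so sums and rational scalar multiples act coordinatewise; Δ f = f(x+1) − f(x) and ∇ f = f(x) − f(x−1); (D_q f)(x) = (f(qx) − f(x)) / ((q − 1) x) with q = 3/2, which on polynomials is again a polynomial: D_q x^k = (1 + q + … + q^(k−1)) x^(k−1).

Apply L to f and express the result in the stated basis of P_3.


g(x) = 6x^3 + (441/16)x^2 + (681/16)x + 171/16

D_q f = (195/16)x^3
Δ D_q f = (585/16)x^2 + (585/16)x + 195/16
∇ f = 6x^3 - 9x^2 + 6x - 3/2
(Δ ∘ D_q + ∇) f = 6x^3 + (441/16)x^2 + (681/16)x + 171/16


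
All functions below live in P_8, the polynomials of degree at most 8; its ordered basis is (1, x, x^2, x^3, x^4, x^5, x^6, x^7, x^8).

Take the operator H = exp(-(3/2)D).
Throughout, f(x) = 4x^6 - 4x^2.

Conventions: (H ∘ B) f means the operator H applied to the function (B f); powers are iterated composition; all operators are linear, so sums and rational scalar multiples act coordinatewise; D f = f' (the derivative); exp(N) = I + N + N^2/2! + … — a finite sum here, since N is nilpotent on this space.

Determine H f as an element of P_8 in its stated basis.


order-1 term: -36x^5 + 12x
order-2 term: 135x^4 - 9
order-3 term: -270x^3
order-4 term: (1215/4)x^2
order-5 term: -(729/4)x
order-6 term: 729/16
the series for exp(-(3/2)D) f terminates at order 6
exp(-(3/2)D) f = 4x^6 - 36x^5 + 135x^4 - 270x^3 + (1199/4)x^2 - (681/4)x + 585/16

the result is g(x) = 4x^6 - 36x^5 + 135x^4 - 270x^3 + (1199/4)x^2 - (681/4)x + 585/16


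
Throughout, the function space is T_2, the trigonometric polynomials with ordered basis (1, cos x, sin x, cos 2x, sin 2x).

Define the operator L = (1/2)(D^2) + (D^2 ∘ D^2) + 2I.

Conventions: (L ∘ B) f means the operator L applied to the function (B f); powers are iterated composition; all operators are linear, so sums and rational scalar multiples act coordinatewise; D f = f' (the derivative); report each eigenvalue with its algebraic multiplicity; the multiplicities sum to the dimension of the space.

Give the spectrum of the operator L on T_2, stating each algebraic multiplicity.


image of 1: 2
image of cos x: (5/2)cos x
image of sin x: (5/2)sin x
image of cos 2x: 16cos 2x
image of sin 2x: 16sin 2x
the matrix is diagonal; its diagonal is (2, 5/2, 5/2, 16, 16)
for a triangular matrix the eigenvalues are the diagonal entries, with algebraic multiplicity their repetition count

λ = 2 (multiplicity 1), λ = 5/2 (multiplicity 2), λ = 16 (multiplicity 2)


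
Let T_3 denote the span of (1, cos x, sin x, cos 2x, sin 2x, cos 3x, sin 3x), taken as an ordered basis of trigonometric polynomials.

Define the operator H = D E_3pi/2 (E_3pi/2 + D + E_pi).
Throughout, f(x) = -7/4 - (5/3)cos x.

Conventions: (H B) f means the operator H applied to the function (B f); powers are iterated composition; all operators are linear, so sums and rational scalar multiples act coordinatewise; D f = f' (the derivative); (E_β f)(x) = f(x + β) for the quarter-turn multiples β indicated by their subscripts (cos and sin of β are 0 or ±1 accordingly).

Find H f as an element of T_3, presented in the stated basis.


the image equals g(x) = (5/3)cos x

E_3pi/2 f = -7/4 - (5/3)sin x
D f = (5/3)sin x
E_pi f = -7/4 + (5/3)cos x
(E_3pi/2 + D + E_pi) f = -7/2 + (5/3)cos x
E_3pi/2 (E_3pi/2 + D + E_pi) f = -7/2 + (5/3)sin x
D E_3pi/2 (E_3pi/2 + D + E_pi) f = (5/3)cos x


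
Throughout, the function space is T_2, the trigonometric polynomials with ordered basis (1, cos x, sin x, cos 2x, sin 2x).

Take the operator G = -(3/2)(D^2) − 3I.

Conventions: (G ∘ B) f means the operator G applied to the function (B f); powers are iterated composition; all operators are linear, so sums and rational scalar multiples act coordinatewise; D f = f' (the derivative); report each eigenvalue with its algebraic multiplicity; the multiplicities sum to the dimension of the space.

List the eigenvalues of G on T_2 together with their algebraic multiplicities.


λ = -3 (multiplicity 1), λ = -3/2 (multiplicity 2), λ = 3 (multiplicity 2)

image of 1: -3
image of cos x: -(3/2)cos x
image of sin x: -(3/2)sin x
image of cos 2x: 3cos 2x
image of sin 2x: 3sin 2x
the matrix is diagonal; its diagonal is (-3, -3/2, -3/2, 3, 3)
for a triangular matrix the eigenvalues are the diagonal entries, with algebraic multiplicity their repetition count


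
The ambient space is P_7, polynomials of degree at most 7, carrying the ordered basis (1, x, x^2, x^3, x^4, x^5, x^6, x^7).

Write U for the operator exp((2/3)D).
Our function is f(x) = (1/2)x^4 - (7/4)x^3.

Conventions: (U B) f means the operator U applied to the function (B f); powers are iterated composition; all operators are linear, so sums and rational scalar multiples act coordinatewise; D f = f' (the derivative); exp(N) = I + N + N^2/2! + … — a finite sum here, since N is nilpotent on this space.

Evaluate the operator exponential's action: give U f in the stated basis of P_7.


g(x) = (1/2)x^4 - (5/12)x^3 - (13/6)x^2 - (47/27)x - 34/81

order-1 term: (4/3)x^3 - (7/2)x^2
order-2 term: (4/3)x^2 - (7/3)x
order-3 term: (16/27)x - 14/27
order-4 term: 8/81
the series for exp((2/3)D) f terminates at order 4
exp((2/3)D) f = (1/2)x^4 - (5/12)x^3 - (13/6)x^2 - (47/27)x - 34/81


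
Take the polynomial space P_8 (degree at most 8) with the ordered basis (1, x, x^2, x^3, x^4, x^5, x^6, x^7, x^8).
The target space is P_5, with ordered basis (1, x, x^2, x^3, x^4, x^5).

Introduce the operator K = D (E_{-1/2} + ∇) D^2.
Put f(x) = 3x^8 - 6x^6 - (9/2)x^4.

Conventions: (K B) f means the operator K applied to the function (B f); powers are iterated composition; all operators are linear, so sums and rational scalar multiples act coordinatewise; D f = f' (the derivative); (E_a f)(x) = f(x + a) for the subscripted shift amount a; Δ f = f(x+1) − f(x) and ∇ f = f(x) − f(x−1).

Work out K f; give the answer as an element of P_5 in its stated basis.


the result is g(x) = 1008x^5 + 2520x^4 - 8280x^3 + 7740x^2 - 3213x + 585/2

D f = 24x^7 - 36x^5 - 18x^3
D D f = 168x^6 - 180x^4 - 54x^2
E_{-1/2} D^2 f = 168x^6 - 504x^5 + 450x^4 - 60x^3 - (333/2)x^2 + (225/2)x - 177/8
∇ D^2 f = 1008x^5 - 2520x^4 + 2640x^3 - 1440x^2 + 180x + 66
(E_{-1/2} + ∇) D^2 f = 168x^6 + 504x^5 - 2070x^4 + 2580x^3 - (3213/2)x^2 + (585/2)x + 351/8
D (E_{-1/2} + ∇) D^2 f = 1008x^5 + 2520x^4 - 8280x^3 + 7740x^2 - 3213x + 585/2


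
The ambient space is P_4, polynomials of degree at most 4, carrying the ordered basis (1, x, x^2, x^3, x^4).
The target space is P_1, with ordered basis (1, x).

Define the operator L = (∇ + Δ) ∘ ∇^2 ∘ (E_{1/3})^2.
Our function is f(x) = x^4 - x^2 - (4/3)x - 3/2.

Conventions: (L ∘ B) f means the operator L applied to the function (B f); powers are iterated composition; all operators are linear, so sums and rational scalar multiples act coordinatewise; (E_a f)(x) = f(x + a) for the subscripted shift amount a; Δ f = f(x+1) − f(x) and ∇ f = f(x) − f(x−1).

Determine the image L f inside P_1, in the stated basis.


E_{1/3} f = x^4 + (4/3)x^3 - (1/3)x^2 - (50/27)x - 331/162
E_{1/3} E_{1/3} f = x^4 + (8/3)x^3 + (5/3)x^2 - (40/27)x - 427/162
∇ (E_{1/3})^2 f = 4x^3 + 2x^2 - (2/3)x - 40/27
∇ ∇ (E_{1/3})^2 f = 12x^2 - 8x + 4/3
∇ ∇^2 (E_{1/3})^2 f = 24x - 20
Δ ∇^2 (E_{1/3})^2 f = 24x + 4
(∇ + Δ) ∇^2 (E_{1/3})^2 f = 48x - 16

the result is g(x) = 48x - 16


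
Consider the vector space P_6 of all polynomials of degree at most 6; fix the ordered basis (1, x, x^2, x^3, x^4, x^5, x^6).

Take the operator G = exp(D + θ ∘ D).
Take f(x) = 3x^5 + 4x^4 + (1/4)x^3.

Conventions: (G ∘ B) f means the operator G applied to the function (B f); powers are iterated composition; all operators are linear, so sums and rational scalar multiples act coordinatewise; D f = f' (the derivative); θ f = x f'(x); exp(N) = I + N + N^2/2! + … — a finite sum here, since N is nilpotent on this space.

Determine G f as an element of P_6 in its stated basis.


the result is g(x) = 3x^5 + 79x^4 + (2657/4)x^3 + (8361/4)x^2 + (4377/2)x + 915/2

order-1 term: 75x^4 + 64x^3 + (9/4)x^2
order-2 term: 600x^3 + 288x^2 + (9/2)x
order-3 term: 1800x^2 + 384x + 3/2
order-4 term: 1800x + 96
order-5 term: 360
the series for exp(D + θ ∘ D) f terminates at order 5
exp(D + θ ∘ D) f = 3x^5 + 79x^4 + (2657/4)x^3 + (8361/4)x^2 + (4377/2)x + 915/2


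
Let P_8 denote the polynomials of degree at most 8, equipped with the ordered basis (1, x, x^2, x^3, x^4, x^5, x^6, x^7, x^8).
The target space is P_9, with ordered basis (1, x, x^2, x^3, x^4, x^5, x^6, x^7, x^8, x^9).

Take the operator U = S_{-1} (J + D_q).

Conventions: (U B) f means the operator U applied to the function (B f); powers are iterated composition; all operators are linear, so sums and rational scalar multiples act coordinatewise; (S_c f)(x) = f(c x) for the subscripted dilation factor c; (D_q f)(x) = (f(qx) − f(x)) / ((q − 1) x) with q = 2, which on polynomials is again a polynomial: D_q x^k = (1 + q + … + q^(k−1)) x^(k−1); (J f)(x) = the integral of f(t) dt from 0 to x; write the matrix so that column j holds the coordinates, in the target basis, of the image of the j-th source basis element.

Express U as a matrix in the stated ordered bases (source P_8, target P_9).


the matrix is [[0, 1, 0, 0, 0, 0, 0, 0, 0]; [-1, 0, -3, 0, 0, 0, 0, 0, 0]; [0, 1/2, 0, 7, 0, 0, 0, 0, 0]; [0, 0, -1/3, 0, -15, 0, 0, 0, 0]; [0, 0, 0, 1/4, 0, 31, 0, 0, 0]; [0, 0, 0, 0, -1/5, 0, -63, 0, 0]; [0, 0, 0, 0, 0, 1/6, 0, 127, 0]; [0, 0, 0, 0, 0, 0, -1/7, 0, -255]; [0, 0, 0, 0, 0, 0, 0, 1/8, 0]; [0, 0, 0, 0, 0, 0, 0, 0, -1/9]] (rows listed top to bottom)

image of 1: -x
image of x: (1/2)x^2 + 1
image of x^2: -(1/3)x^3 - 3x
image of x^3: (1/4)x^4 + 7x^2
image of x^4: -(1/5)x^5 - 15x^3
image of x^5: (1/6)x^6 + 31x^4
image of x^6: -(1/7)x^7 - 63x^5
image of x^7: (1/8)x^8 + 127x^6
image of x^8: -(1/9)x^9 - 255x^7
each image's coordinates form column j of the matrix


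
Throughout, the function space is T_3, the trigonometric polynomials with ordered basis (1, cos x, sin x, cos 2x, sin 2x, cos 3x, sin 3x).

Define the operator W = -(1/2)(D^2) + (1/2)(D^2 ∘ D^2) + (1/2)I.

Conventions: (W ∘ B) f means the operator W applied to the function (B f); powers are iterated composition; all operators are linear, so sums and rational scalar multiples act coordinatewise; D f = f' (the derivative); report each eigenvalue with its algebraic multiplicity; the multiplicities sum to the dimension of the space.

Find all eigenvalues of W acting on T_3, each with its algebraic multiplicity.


image of 1: 1/2
image of cos x: (3/2)cos x
image of sin x: (3/2)sin x
image of cos 2x: (21/2)cos 2x
image of sin 2x: (21/2)sin 2x
image of cos 3x: (91/2)cos 3x
image of sin 3x: (91/2)sin 3x
the matrix is diagonal; its diagonal is (1/2, 3/2, 3/2, 21/2, 21/2, 91/2, 91/2)
for a triangular matrix the eigenvalues are the diagonal entries, with algebraic multiplicity their repetition count

λ = 1/2 (multiplicity 1), λ = 3/2 (multiplicity 2), λ = 21/2 (multiplicity 2), λ = 91/2 (multiplicity 2)


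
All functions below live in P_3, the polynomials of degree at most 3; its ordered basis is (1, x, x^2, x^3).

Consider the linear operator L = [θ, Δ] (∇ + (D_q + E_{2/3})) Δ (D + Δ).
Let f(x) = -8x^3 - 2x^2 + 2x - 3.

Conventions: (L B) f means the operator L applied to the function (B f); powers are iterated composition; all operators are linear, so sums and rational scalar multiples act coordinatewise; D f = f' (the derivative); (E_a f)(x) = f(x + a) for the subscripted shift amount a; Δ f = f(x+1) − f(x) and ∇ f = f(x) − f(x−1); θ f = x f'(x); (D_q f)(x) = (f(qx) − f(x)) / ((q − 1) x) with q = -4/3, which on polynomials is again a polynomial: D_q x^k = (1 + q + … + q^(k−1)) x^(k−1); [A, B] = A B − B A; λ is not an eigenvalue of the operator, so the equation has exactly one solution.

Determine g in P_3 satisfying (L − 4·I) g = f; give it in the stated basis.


write g with unknown coordinates in the stated basis and equate coefficients in (L − 4·I) g = f
solving from the highest basis element down gives g = 2x^3 + (1/2)x^2 - (1/2)x - 21/4
check: L g = -24
so L g − 4·g = -8x^3 - 2x^2 + 2x - 3 = f ✓

the image equals g(x) = 2x^3 + (1/2)x^2 - (1/2)x - 21/4


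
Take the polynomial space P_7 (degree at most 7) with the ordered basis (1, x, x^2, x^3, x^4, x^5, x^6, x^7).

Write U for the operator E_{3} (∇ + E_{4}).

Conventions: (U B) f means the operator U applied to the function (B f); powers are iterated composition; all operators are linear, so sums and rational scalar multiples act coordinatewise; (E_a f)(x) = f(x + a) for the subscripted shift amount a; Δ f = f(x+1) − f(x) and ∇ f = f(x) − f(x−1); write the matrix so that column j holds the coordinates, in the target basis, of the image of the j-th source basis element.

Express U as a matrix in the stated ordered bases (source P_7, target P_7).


the matrix is [[1, 8, 54, 362, 2466, 17018, 118314, 825602]; [0, 1, 16, 162, 1448, 12330, 102108, 828198]; [0, 0, 1, 24, 324, 3620, 36990, 357378]; [0, 0, 0, 1, 32, 540, 7240, 86310]; [0, 0, 0, 0, 1, 40, 810, 12670]; [0, 0, 0, 0, 0, 1, 48, 1134]; [0, 0, 0, 0, 0, 0, 1, 56]; [0, 0, 0, 0, 0, 0, 0, 1]] (rows listed top to bottom)

image of 1: 1
image of x: x + 8
image of x^2: x^2 + 16x + 54
image of x^3: x^3 + 24x^2 + 162x + 362
image of x^4: x^4 + 32x^3 + 324x^2 + 1448x + 2466
image of x^5: x^5 + 40x^4 + 540x^3 + 3620x^2 + 12330x + 17018
image of x^6: x^6 + 48x^5 + 810x^4 + 7240x^3 + 36990x^2 + 102108x + 118314
image of x^7: x^7 + 56x^6 + 1134x^5 + 12670x^4 + 86310x^3 + 357378x^2 + 828198x + 825602
each image's coordinates form column j of the matrix


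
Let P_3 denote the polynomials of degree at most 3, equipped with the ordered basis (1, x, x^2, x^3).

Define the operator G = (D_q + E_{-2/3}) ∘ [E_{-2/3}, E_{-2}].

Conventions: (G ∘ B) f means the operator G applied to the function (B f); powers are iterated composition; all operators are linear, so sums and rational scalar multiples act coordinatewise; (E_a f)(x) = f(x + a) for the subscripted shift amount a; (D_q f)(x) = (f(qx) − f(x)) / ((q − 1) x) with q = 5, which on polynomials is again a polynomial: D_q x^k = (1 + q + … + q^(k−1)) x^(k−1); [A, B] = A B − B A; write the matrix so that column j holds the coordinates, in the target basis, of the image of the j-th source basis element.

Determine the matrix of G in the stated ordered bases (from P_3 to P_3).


the matrix is [[0, 0, 0, 0]; [0, 0, 0, 0]; [0, 0, 0, 0]; [0, 0, 0, 0]] (rows listed top to bottom)

image of 1: 0
image of x: 0
image of x^2: 0
image of x^3: 0
each image's coordinates form column j of the matrix


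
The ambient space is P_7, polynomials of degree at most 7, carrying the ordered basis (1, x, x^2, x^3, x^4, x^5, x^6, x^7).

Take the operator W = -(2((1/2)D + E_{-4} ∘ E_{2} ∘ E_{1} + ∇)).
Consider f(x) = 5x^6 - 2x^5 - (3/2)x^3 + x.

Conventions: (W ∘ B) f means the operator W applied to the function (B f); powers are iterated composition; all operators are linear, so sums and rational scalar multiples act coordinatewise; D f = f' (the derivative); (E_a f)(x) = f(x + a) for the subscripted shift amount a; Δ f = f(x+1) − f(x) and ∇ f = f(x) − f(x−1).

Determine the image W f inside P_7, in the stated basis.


D f = 30x^5 - 10x^4 - (9/2)x^2 + 1
((1/2)D) f = 15x^5 - 5x^4 - (9/4)x^2 + 1/2
E_{1} f = 5x^6 + 28x^5 + 65x^4 + (157/2)x^3 + (101/2)x^2 + (33/2)x + 5/2
E_{2} E_{1} f = 5x^6 + 88x^5 + 645x^4 + (5037/2)x^3 + (11043/2)x^2 + (12881/2)x + 6243/2
E_{-4} E_{2} E_{1} f = 5x^6 - 32x^5 + 85x^4 - (243/2)x^3 + (199/2)x^2 - (87/2)x + 15/2
∇ f = 30x^5 - 85x^4 + 120x^3 - (199/2)x^2 + (89/2)x - 15/2
((1/2)D + E_{-4} ∘ E_{2} ∘ E_{1} + ∇) f = 5x^6 + 13x^5 - 5x^4 - (3/2)x^3 - (9/4)x^2 + x + 1/2
(2((1/2)D + E_{-4} ∘ E_{2} ∘ E_{1} + ∇)) f = 10x^6 + 26x^5 - 10x^4 - 3x^3 - (9/2)x^2 + 2x + 1
(-(2((1/2)D + E_{-4} ∘ E_{2} ∘ E_{1} + ∇))) f = -10x^6 - 26x^5 + 10x^4 + 3x^3 + (9/2)x^2 - 2x - 1

the result is g(x) = -10x^6 - 26x^5 + 10x^4 + 3x^3 + (9/2)x^2 - 2x - 1


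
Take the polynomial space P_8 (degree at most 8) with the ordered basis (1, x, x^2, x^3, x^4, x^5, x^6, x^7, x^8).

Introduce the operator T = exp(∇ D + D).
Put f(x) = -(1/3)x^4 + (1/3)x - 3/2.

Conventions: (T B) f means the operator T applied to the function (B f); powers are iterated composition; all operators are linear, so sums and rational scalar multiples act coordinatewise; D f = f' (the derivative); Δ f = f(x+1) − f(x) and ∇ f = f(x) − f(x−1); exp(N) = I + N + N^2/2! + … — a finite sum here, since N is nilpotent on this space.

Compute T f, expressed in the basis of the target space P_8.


order-1 term: -(4/3)x^3 - 4x^2 + 4x - 1
order-2 term: -2x^2 - 8x
order-3 term: -(4/3)x - 4
order-4 term: -1/3
the series for exp(∇ D + D) f terminates at order 4
exp(∇ D + D) f = -(1/3)x^4 - (4/3)x^3 - 6x^2 - 5x - 41/6

g(x) = -(1/3)x^4 - (4/3)x^3 - 6x^2 - 5x - 41/6


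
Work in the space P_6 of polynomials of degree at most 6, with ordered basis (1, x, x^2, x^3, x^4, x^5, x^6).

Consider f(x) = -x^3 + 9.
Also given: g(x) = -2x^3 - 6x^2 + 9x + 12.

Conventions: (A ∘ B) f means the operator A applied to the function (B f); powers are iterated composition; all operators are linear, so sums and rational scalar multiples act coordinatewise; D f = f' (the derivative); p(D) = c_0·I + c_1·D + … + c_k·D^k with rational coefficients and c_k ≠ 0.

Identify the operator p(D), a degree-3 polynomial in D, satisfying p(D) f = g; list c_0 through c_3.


c_0 = 2, c_1 = 2, c_2 = -3/2, c_3 = 1

D^0 f = -x^3 + 9
D^1 f = -3x^2
D^2 f = -6x
D^3 f = -6
matching coefficients of g against c_0 f + c_1 Df + … from the top degree down determines the c_i
solution: c_0 = 2, c_1 = 2, c_2 = -3/2, c_3 = 1


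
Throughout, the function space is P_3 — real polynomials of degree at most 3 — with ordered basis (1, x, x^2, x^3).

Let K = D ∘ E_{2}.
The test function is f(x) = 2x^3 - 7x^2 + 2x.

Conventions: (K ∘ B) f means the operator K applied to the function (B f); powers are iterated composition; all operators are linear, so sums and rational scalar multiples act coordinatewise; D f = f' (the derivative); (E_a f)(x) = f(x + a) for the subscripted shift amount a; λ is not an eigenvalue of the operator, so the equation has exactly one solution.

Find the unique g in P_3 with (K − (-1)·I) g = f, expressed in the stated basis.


the result is g(x) = 2x^3 - 13x^2 + 4x + 24

write g with unknown coordinates in the stated basis and equate coefficients in (K − (-1)·I) g = f
solving from the highest basis element down gives g = 2x^3 - 13x^2 + 4x + 24
check: K g = 6x^2 - 2x - 24
so K g − (-1)·g = 2x^3 - 7x^2 + 2x = f ✓


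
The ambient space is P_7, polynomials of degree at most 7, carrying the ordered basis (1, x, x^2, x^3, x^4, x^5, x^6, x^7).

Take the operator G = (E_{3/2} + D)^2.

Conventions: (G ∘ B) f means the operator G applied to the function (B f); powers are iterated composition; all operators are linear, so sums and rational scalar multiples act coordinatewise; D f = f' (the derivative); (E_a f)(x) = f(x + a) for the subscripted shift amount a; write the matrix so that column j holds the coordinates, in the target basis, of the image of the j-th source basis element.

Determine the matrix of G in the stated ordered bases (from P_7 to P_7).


the matrix is [[1, 5, 17, 81/2, 108, 2349/8, 6561/8, 75087/32]; [0, 1, 10, 51, 162, 540, 7047/4, 45927/8]; [0, 0, 1, 15, 102, 405, 1620, 49329/8]; [0, 0, 0, 1, 20, 170, 810, 3780]; [0, 0, 0, 0, 1, 25, 255, 2835/2]; [0, 0, 0, 0, 0, 1, 30, 357]; [0, 0, 0, 0, 0, 0, 1, 35]; [0, 0, 0, 0, 0, 0, 0, 1]] (rows listed top to bottom)

image of 1: 1
image of x: x + 5
image of x^2: x^2 + 10x + 17
image of x^3: x^3 + 15x^2 + 51x + 81/2
image of x^4: x^4 + 20x^3 + 102x^2 + 162x + 108
image of x^5: x^5 + 25x^4 + 170x^3 + 405x^2 + 540x + 2349/8
image of x^6: x^6 + 30x^5 + 255x^4 + 810x^3 + 1620x^2 + (7047/4)x + 6561/8
image of x^7: x^7 + 35x^6 + 357x^5 + (2835/2)x^4 + 3780x^3 + (49329/8)x^2 + (45927/8)x + 75087/32
each image's coordinates form column j of the matrix


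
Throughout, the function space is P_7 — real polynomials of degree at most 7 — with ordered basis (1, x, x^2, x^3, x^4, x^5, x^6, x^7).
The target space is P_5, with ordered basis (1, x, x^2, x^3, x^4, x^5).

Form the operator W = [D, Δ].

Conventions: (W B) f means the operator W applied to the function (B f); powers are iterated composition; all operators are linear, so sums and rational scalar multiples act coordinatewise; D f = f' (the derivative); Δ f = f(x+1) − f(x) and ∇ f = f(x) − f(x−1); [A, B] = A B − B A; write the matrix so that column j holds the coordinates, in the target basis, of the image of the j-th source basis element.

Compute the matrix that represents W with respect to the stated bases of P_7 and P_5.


image of 1: 0
image of x: 0
image of x^2: 0
image of x^3: 0
image of x^4: 0
image of x^5: 0
image of x^6: 0
image of x^7: 0
each image's coordinates form column j of the matrix

the matrix is [[0, 0, 0, 0, 0, 0, 0, 0]; [0, 0, 0, 0, 0, 0, 0, 0]; [0, 0, 0, 0, 0, 0, 0, 0]; [0, 0, 0, 0, 0, 0, 0, 0]; [0, 0, 0, 0, 0, 0, 0, 0]; [0, 0, 0, 0, 0, 0, 0, 0]] (rows listed top to bottom)


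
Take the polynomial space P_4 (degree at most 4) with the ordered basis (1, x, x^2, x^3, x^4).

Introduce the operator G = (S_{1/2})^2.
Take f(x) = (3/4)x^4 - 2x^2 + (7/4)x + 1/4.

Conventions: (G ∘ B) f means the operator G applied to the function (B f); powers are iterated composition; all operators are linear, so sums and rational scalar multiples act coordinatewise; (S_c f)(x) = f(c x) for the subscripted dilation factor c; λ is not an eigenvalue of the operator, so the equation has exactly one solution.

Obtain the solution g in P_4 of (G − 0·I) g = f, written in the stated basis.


the image equals g(x) = 192x^4 - 32x^2 + 7x + 1/4

write g with unknown coordinates in the stated basis and equate coefficients in (G − 0·I) g = f
solving from the highest basis element down gives g = 192x^4 - 32x^2 + 7x + 1/4
check: G g = (3/4)x^4 - 2x^2 + (7/4)x + 1/4
so G g − 0·g = (3/4)x^4 - 2x^2 + (7/4)x + 1/4 = f ✓


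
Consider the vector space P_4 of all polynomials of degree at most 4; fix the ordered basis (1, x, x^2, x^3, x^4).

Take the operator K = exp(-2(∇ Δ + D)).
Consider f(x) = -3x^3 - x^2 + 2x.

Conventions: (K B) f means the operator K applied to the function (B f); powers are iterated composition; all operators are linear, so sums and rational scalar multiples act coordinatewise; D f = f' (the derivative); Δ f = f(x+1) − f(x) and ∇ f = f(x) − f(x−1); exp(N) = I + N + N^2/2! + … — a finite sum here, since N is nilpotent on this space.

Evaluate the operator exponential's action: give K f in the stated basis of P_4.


g(x) = -3x^3 + 17x^2 + 6x - 52

order-1 term: 18x^2 + 40x
order-2 term: -36x - 76
order-3 term: 24
the series for exp(-2(∇ Δ + D)) f terminates at order 3
exp(-2(∇ Δ + D)) f = -3x^3 + 17x^2 + 6x - 52


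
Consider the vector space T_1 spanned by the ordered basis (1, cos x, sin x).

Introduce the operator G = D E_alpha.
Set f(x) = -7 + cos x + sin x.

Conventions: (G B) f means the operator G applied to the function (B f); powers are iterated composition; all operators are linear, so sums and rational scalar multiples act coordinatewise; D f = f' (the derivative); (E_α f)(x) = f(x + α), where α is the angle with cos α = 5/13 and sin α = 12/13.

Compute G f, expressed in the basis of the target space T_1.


the image equals g(x) = -(7/13)cos x - (17/13)sin x

E_alpha f = -7 + (17/13)cos x - (7/13)sin x
D E_alpha f = -(7/13)cos x - (17/13)sin x


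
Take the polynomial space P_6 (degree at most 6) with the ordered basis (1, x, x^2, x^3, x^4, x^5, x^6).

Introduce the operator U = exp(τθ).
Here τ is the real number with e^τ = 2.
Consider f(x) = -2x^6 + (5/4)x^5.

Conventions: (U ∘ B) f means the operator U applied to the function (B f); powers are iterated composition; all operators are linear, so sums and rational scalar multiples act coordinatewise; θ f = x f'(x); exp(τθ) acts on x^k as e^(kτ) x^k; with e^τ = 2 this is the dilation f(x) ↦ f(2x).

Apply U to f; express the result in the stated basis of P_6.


g(x) = -128x^6 + 40x^5

exp(τθ) x^k = e^(kτ) x^k; with e^τ = 2 this sends x^k to 2^k x^k
x^5 ↦ 32 x^5
x^6 ↦ 64 x^6
applying this coordinatewise to f: exp(τθ) f = -128x^6 + 40x^5


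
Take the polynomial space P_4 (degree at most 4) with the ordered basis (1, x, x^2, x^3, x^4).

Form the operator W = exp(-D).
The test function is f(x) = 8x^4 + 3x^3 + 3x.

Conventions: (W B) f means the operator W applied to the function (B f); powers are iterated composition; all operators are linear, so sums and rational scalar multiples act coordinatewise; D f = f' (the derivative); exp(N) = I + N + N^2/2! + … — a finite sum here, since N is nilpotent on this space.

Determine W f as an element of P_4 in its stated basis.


the result is g(x) = 8x^4 - 29x^3 + 39x^2 - 20x + 2

order-1 term: -32x^3 - 9x^2 - 3
order-2 term: 48x^2 + 9x
order-3 term: -32x - 3
order-4 term: 8
the series for exp(-D) f terminates at order 4
exp(-D) f = 8x^4 - 29x^3 + 39x^2 - 20x + 2


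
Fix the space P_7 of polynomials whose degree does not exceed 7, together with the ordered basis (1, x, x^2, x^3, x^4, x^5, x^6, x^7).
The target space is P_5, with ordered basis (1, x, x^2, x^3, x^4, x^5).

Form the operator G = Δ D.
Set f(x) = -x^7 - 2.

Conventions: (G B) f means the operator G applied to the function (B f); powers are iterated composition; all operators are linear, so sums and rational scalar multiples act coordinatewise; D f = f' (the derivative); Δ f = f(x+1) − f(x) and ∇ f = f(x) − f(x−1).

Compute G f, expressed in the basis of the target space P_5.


the image equals g(x) = -42x^5 - 105x^4 - 140x^3 - 105x^2 - 42x - 7

D f = -7x^6
Δ D f = -42x^5 - 105x^4 - 140x^3 - 105x^2 - 42x - 7


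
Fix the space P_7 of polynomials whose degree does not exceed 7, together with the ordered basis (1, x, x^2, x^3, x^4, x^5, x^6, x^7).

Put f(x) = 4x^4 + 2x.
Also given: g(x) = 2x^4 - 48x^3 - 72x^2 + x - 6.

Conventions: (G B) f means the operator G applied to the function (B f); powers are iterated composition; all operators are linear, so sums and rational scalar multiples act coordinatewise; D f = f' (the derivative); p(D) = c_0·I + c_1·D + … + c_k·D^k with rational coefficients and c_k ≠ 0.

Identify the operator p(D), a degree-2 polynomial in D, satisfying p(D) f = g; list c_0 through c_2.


p(D) = (1/2)·I − 3·D − (3/2)·D^2, i.e. c_0 = 1/2, c_1 = -3, c_2 = -3/2

D^0 f = 4x^4 + 2x
D^1 f = 16x^3 + 2
D^2 f = 48x^2
matching coefficients of g against c_0 f + c_1 Df + … from the top degree down determines the c_i
solution: c_0 = 1/2, c_1 = -3, c_2 = -3/2


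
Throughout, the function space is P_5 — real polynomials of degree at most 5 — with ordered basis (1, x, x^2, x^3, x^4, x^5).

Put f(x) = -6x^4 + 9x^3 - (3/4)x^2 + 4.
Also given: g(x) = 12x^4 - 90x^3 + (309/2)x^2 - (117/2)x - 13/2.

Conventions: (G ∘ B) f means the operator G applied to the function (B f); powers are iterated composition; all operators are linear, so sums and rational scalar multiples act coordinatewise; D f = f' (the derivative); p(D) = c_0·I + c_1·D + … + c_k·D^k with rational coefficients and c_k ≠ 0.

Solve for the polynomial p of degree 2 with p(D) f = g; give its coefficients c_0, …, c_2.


D^0 f = -6x^4 + 9x^3 - (3/4)x^2 + 4
D^1 f = -24x^3 + 27x^2 - (3/2)x
D^2 f = -72x^2 + 54x - 3/2
matching coefficients of g against c_0 f + c_1 Df + … from the top degree down determines the c_i
solution: c_0 = -2, c_1 = 3, c_2 = -1

c_0 = -2, c_1 = 3, c_2 = -1
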